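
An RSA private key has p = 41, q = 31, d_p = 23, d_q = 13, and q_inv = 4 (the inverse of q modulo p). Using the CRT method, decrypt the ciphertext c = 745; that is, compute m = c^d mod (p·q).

559

m₁ = c^(d_p) mod p: c ≡ 7 (mod 41), and 7^23 mod 41 = 26.
m₂ = c^(d_q) mod q: c ≡ 1 (mod 31), and 1^13 mod 31 = 1.
h = q_inv·(m₁ − m₂) mod p = 4·(26 − 1) mod 41 = 18.
m = m₂ + h·q = 1 + 18·31 = 559.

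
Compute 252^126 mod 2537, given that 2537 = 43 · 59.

Mod 43: 252 ≡ 37; since 42 | 126, by Fermat 37^126 ≡ 1 (mod 43).
Mod 59: 252 ≡ 16; by Fermat, exponent reduces to 126 mod 58 = 10; 16^10 ≡ 17 (mod 59).
Combine by CRT: x ≡ 1 (mod 43), x ≡ 17 (mod 59) ⇒ x ≡ 2495 (mod 2537).

2495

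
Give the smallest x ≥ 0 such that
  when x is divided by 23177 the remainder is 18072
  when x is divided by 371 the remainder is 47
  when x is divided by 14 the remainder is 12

gcd(23177, 371) = 7 and 7 | (47 − 18072), so the pair is consistent; merging gives x ≡ 87603 (mod 1228381), where 1228381 = lcm(23177, 371).
gcd(1228381, 14) = 7 and 7 | (12 − 87603), so the pair is consistent; merging gives x ≡ 1315984 (mod 2456762), where 2456762 = lcm(1228381, 14).
The solution is unique modulo lcm(23177, 371, 14) = 2456762.

1315984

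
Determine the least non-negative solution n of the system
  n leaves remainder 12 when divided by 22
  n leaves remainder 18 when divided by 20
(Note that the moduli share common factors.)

78

Combine the congruences pairwise.
gcd(22, 20) = 2 and 2 | (18 − 12), so the pair is consistent; merging gives n ≡ 78 (mod 220), where 220 = lcm(22, 20).
The solution is unique modulo lcm(22, 20) = 220.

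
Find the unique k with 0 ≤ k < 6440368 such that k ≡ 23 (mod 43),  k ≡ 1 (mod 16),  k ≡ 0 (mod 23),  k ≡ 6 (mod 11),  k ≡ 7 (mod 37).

3704817

From k ≡ 23 (mod 43) write k = 23 + 43t. Substituting into k ≡ 1 (mod 16) gives 43t ≡ 10 (mod 16), and since 11⁻¹ ≡ 3 (mod 16), t ≡ 14. Hence k ≡ 23 + 43·14 = 625 (mod 688).
From k ≡ 625 (mod 688) write k = 625 + 688t. Substituting into k ≡ 0 (mod 23) gives 688t ≡ 19 (mod 23), and since 21⁻¹ ≡ 11 (mod 23), t ≡ 2. Hence k ≡ 625 + 688·2 = 2001 (mod 15824).
From k ≡ 2001 (mod 15824) write k = 2001 + 15824t. Substituting into k ≡ 6 (mod 11) gives 15824t ≡ 7 (mod 11), and since 6⁻¹ ≡ 2 (mod 11), t ≡ 3. Hence k ≡ 2001 + 15824·3 = 49473 (mod 174064).
From k ≡ 49473 (mod 174064) write k = 49473 + 174064t. Substituting into k ≡ 7 (mod 37) gives 174064t ≡ 3 (mod 37), and since 16⁻¹ ≡ 7 (mod 37), t ≡ 21. Hence k ≡ 49473 + 174064·21 = 3704817 (mod 6440368).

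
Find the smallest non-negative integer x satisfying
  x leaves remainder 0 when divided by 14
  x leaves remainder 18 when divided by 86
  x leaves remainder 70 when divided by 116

15498

Combine the congruences pairwise.
gcd(14, 86) = 2 and 2 | (18 − 0), so the pair is consistent; merging gives x ≡ 448 (mod 602), where 602 = lcm(14, 86).
gcd(602, 116) = 2 and 2 | (70 − 448), so the pair is consistent; merging gives x ≡ 15498 (mod 34916), where 34916 = lcm(602, 116).
The solution is unique modulo lcm(14, 86, 116) = 34916.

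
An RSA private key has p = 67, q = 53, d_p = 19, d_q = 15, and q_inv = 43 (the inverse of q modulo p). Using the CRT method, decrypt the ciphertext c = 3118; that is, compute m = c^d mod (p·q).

m₁ = c^(d_p) mod p: c ≡ 36 (mod 67), and 36^19 mod 67 = 4.
m₂ = c^(d_q) mod q: c ≡ 44 (mod 53), and 44^15 mod 53 = 28.
h = q_inv·(m₁ − m₂) mod p = 43·(4 − 28) mod 67 = 40.
m = m₂ + h·q = 28 + 40·53 = 2148.

2148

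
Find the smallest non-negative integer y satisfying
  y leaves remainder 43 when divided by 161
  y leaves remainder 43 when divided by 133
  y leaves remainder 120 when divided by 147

39810

gcd(161, 133) = 7 and 7 | (43 − 43), so the pair is consistent; merging gives y ≡ 43 (mod 3059), where 3059 = lcm(161, 133).
gcd(3059, 147) = 7 and 7 | (120 − 43), so the pair is consistent; merging gives y ≡ 39810 (mod 64239), where 64239 = lcm(3059, 147).
The solution is unique modulo lcm(161, 133, 147) = 64239.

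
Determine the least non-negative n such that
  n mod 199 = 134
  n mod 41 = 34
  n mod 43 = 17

147593

The moduli are pairwise coprime; M = 199·41·43 = 350837.
M/199 = 1763; 1763 ≡ 171 (mod 199); 171·135 ≡ 1, so inverse 135.
M/41 = 8557; 8557 ≡ 29 (mod 41); 29·17 ≡ 1, so inverse 17.
M/43 = 8159; 8159 ≡ 32 (mod 43); 32·39 ≡ 1, so inverse 39.
n ≡ 134·1763·135 + 34·8557·17 + 17·8159·39 = 42248033.
42248033 mod 350837 = 147593.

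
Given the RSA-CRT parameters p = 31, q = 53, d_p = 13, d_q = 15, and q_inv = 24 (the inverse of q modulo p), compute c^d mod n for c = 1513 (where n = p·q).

m₁ = c^(d_p) mod p: c ≡ 25 (mod 31), and 25^13 mod 31 = 25.
m₂ = c^(d_q) mod q: c ≡ 29 (mod 53), and 29^15 mod 53 = 7.
h = q_inv·(m₁ − m₂) mod p = 24·(25 − 7) mod 31 = 29.
m = m₂ + h·q = 7 + 29·53 = 1544.

1544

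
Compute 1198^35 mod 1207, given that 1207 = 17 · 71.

Mod 17: 1198 ≡ 8; by Fermat, exponent reduces to 35 mod 16 = 3; 8^3 ≡ 2 (mod 17).
Mod 71: 1198 ≡ 62; 62^35 ≡ 70 (mod 71).
Combine by CRT: x ≡ 2 (mod 17), x ≡ 70 (mod 71) ⇒ x ≡ 70 (mod 1207).

70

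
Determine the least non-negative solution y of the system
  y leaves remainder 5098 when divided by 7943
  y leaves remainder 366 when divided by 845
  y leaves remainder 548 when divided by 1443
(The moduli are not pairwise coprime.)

4143401

gcd(7943, 845) = 169 and 169 | (366 − 5098), so the pair is consistent; merging gives y ≡ 13041 (mod 39715), where 39715 = lcm(7943, 845).
gcd(39715, 1443) = 13 and 13 | (548 − 13041), so the pair is consistent; merging gives y ≡ 4143401 (mod 4408365), where 4408365 = lcm(39715, 1443).
The solution is unique modulo lcm(7943, 845, 1443) = 4408365.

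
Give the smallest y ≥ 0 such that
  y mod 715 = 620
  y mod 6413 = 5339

338815

gcd(715, 6413) = 11 and 11 | (5339 − 620), so the pair is consistent; merging gives y ≡ 338815 (mod 416845), where 416845 = lcm(715, 6413).
The solution is unique modulo lcm(715, 6413) = 416845.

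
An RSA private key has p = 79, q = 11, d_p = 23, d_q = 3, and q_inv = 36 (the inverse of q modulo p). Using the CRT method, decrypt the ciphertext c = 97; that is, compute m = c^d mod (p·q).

773

m₁ = c^(d_p) mod p: c ≡ 18 (mod 79), and 18^23 mod 79 = 62.
m₂ = c^(d_q) mod q: c ≡ 9 (mod 11), and 9^3 mod 11 = 3.
h = q_inv·(m₁ − m₂) mod p = 36·(62 − 3) mod 79 = 70.
m = m₂ + h·q = 3 + 70·11 = 773.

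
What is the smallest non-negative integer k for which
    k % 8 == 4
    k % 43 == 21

236

From k ≡ 4 (mod 8) write k = 4 + 8t. Substituting into k ≡ 21 (mod 43) gives 8t ≡ 17 (mod 43), and since 8⁻¹ ≡ 27 (mod 43), t ≡ 29. Hence k ≡ 4 + 8·29 = 236 (mod 344).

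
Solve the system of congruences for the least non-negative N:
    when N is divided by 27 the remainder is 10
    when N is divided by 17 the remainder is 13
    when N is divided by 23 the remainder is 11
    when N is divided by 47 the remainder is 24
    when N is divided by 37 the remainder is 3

4088836

The moduli are pairwise coprime; M = 27·17·23·47·37 = 18358623.
M/27 = 679949; 679949 ≡ 8 (mod 27); 8·17 ≡ 1, so inverse 17.
M/17 = 1079919; 1079919 ≡ 11 (mod 17); 11·14 ≡ 1, so inverse 14.
M/23 = 798201; 798201 ≡ 9 (mod 23); 9·18 ≡ 1, so inverse 18.
M/47 = 390609; 390609 ≡ 39 (mod 47); 39·41 ≡ 1, so inverse 41.
M/37 = 496179; 496179 ≡ 9 (mod 37); 9·33 ≡ 1, so inverse 33.
N ≡ 10·679949·17 + 13·1079919·14 + 11·798201·18 + 24·390609·41 + 3·496179·33 = 903661363.
903661363 mod 18358623 = 4088836.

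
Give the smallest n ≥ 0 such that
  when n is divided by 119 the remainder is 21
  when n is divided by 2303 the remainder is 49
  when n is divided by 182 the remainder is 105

Combine the congruences pairwise.
gcd(119, 2303) = 7 and 7 | (49 − 21), so the pair is consistent; merging gives n ≡ 11564 (mod 39151), where 39151 = lcm(119, 2303).
gcd(39151, 182) = 7 and 7 | (105 − 11564), so the pair is consistent; merging gives n ≡ 363923 (mod 1017926), where 1017926 = lcm(39151, 182).
The solution is unique modulo lcm(119, 2303, 182) = 1017926.

363923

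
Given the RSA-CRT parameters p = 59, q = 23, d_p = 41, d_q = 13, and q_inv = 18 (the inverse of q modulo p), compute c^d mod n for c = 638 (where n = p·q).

m₁ = c^(d_p) mod p: c ≡ 48 (mod 59), and 48^41 mod 59 = 21.
m₂ = c^(d_q) mod q: c ≡ 17 (mod 23), and 17^13 mod 23 = 10.
h = q_inv·(m₁ − m₂) mod p = 18·(21 − 10) mod 59 = 21.
m = m₂ + h·q = 10 + 21·23 = 493.

493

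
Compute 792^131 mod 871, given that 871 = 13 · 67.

441

Mod 13: 792 ≡ 12; by Fermat, exponent reduces to 131 mod 12 = 11; 12^11 ≡ 12 (mod 13).
Mod 67: 792 ≡ 55; by Fermat, exponent reduces to 131 mod 66 = 65; 55^65 ≡ 39 (mod 67).
Combine by CRT: x ≡ 12 (mod 13), x ≡ 39 (mod 67) ⇒ x ≡ 441 (mod 871).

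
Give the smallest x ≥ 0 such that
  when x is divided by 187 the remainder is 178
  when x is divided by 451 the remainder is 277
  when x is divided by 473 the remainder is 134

148656

Combine the congruences pairwise.
gcd(187, 451) = 11 and 11 | (277 − 178), so the pair is consistent; merging gives x ≡ 2983 (mod 7667), where 7667 = lcm(187, 451).
gcd(7667, 473) = 11 and 11 | (134 − 2983), so the pair is consistent; merging gives x ≡ 148656 (mod 329681), where 329681 = lcm(7667, 473).
The solution is unique modulo lcm(187, 451, 473) = 329681.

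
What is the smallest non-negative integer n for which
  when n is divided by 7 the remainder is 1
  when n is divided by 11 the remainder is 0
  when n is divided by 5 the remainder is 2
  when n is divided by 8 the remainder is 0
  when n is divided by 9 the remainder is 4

The moduli are pairwise coprime; M = 7·11·5·8·9 = 27720.
M/7 = 3960; 3960 ≡ 5 (mod 7); 5·3 ≡ 1, so inverse 3.
M/11 = 2520; 2520 ≡ 1 (mod 11), inverse 1.
M/5 = 5544; 5544 ≡ 4 (mod 5); 4·4 ≡ 1, so inverse 4.
M/8 = 3465; 3465 ≡ 1 (mod 8), inverse 1.
M/9 = 3080; 3080 ≡ 2 (mod 9); 2·5 ≡ 1, so inverse 5.
n ≡ 1·3960·3 + 0·2520·1 + 2·5544·4 + 0·3465·1 + 4·3080·5 = 117832.
117832 mod 27720 = 6952.

6952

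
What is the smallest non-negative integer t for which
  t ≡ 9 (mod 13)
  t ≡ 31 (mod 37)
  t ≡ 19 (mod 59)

The moduli are pairwise coprime; N = 13·37·59 = 28379.
N/13 = 2183; 2183 ≡ 12 (mod 13); 12·12 ≡ 1, so inverse 12.
N/37 = 767; 767 ≡ 27 (mod 37); 27·11 ≡ 1, so inverse 11.
N/59 = 481; 481 ≡ 9 (mod 59); 9·46 ≡ 1, so inverse 46.
t ≡ 9·2183·12 + 31·767·11 + 19·481·46 = 917705.
917705 mod 28379 = 9577.

9577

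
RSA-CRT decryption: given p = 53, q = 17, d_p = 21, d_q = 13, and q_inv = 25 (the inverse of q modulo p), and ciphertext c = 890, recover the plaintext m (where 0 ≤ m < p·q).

m₁ = c^(d_p) mod p: c ≡ 42 (mod 53), and 42^21 mod 53 = 10.
m₂ = c^(d_q) mod q: c ≡ 6 (mod 17), and 6^13 mod 17 = 10.
h = q_inv·(m₁ − m₂) mod p = 25·(10 − 10) mod 53 = 0.
m = m₂ + h·q = 10 + 0·17 = 10.

10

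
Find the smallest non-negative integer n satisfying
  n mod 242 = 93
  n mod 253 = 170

3965

gcd(242, 253) = 11 and 11 | (170 − 93), so the pair is consistent; merging gives n ≡ 3965 (mod 5566), where 5566 = lcm(242, 253).
The solution is unique modulo lcm(242, 253) = 5566.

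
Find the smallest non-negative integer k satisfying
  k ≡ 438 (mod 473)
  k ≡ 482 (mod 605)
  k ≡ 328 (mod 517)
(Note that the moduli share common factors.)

Combine the congruences pairwise.
gcd(473, 605) = 11 and 11 | (482 − 438), so the pair is consistent; merging gives k ≡ 8952 (mod 26015), where 26015 = lcm(473, 605).
gcd(26015, 517) = 11 and 11 | (328 − 8952), so the pair is consistent; merging gives k ≡ 34967 (mod 1222705), where 1222705 = lcm(26015, 517).
The solution is unique modulo lcm(473, 605, 517) = 1222705.

34967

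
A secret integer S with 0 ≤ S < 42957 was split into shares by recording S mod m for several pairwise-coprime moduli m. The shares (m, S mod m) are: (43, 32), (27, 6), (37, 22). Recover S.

The moduli are pairwise coprime; N = 43·27·37 = 42957.
N/43 = 999; 999 ≡ 10 (mod 43); 10·13 ≡ 1, so inverse 13.
N/27 = 1591; 1591 ≡ 25 (mod 27); 25·13 ≡ 1, so inverse 13.
N/37 = 1161; 1161 ≡ 14 (mod 37); 14·8 ≡ 1, so inverse 8.
S ≡ 32·999·13 + 6·1591·13 + 22·1161·8 = 744018.
744018 mod 42957 = 13749.

13749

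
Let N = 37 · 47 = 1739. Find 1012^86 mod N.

1209

Mod 37: 1012 ≡ 13; by Fermat, exponent reduces to 86 mod 36 = 14; 13^14 ≡ 25 (mod 37).
Mod 47: 1012 ≡ 25; by Fermat, exponent reduces to 86 mod 46 = 40; 25^40 ≡ 34 (mod 47).
Combine by CRT: x ≡ 25 (mod 37), x ≡ 34 (mod 47) ⇒ x ≡ 1209 (mod 1739).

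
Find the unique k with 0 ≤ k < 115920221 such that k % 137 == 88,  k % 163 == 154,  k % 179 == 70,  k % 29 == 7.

115899348

The moduli are pairwise coprime; N = 137·163·179·29 = 115920221.
N/137 = 846133; 846133 ≡ 21 (mod 137); 21·124 ≡ 1, so inverse 124.
N/163 = 711167; 711167 ≡ 161 (mod 163); 161·81 ≡ 1, so inverse 81.
N/179 = 647599; 647599 ≡ 156 (mod 179); 156·70 ≡ 1, so inverse 70.
N/29 = 3997249; 3997249 ≡ 5 (mod 29); 5·6 ≡ 1, so inverse 6.
k ≡ 88·846133·124 + 154·711167·81 + 70·647599·70 + 7·3997249·6 = 21445220012.
21445220012 mod 115920221 = 115899348.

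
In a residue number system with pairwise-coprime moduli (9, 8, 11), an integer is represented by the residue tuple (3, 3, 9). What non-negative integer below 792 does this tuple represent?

75

The moduli are pairwise coprime; N = 9·8·11 = 792.
N/9 = 88; 88 ≡ 7 (mod 9); 7·4 ≡ 1, so inverse 4.
N/8 = 99; 99 ≡ 3 (mod 8); 3·3 ≡ 1, so inverse 3.
N/11 = 72; 72 ≡ 6 (mod 11); 6·2 ≡ 1, so inverse 2.
x ≡ 3·88·4 + 3·99·3 + 9·72·2 = 3243.
3243 mod 792 = 75.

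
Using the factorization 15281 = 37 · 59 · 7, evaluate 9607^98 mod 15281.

Mod 37: 9607 ≡ 24; by Fermat, exponent reduces to 98 mod 36 = 26; 24^26 ≡ 28 (mod 37).
Mod 59: 9607 ≡ 49; by Fermat, exponent reduces to 98 mod 58 = 40; 49^40 ≡ 45 (mod 59).
Mod 7: 9607 ≡ 3; by Fermat, exponent reduces to 98 mod 6 = 2; 3^2 ≡ 2 (mod 7).
Combine by CRT: x ≡ 28 (mod 37), x ≡ 45 (mod 59), x ≡ 2 (mod 7) ⇒ x ≡ 13792 (mod 15281).

13792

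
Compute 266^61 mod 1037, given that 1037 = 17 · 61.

Mod 17: 266 ≡ 11; by Fermat, exponent reduces to 61 mod 16 = 13; 11^13 ≡ 7 (mod 17).
Mod 61: 266 ≡ 22; by Fermat, exponent reduces to 61 mod 60 = 1; 22^1 ≡ 22 (mod 61).
Combine by CRT: x ≡ 7 (mod 17), x ≡ 22 (mod 61) ⇒ x ≡ 449 (mod 1037).

449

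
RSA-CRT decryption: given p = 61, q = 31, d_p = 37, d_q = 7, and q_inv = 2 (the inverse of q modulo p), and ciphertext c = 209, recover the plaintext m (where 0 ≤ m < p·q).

959

m₁ = c^(d_p) mod p: c ≡ 26 (mod 61), and 26^37 mod 61 = 44.
m₂ = c^(d_q) mod q: c ≡ 23 (mod 31), and 23^7 mod 31 = 29.
h = q_inv·(m₁ − m₂) mod p = 2·(44 − 29) mod 61 = 30.
m = m₂ + h·q = 29 + 30·31 = 959.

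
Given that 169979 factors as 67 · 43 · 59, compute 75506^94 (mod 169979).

Mod 67: 75506 ≡ 64; by Fermat, exponent reduces to 94 mod 66 = 28; 64^28 ≡ 59 (mod 67).
Mod 43: 75506 ≡ 41; by Fermat, exponent reduces to 94 mod 42 = 10; 41^10 ≡ 35 (mod 43).
Mod 59: 75506 ≡ 45; by Fermat, exponent reduces to 94 mod 58 = 36; 45^36 ≡ 26 (mod 59).
Combine by CRT: x ≡ 59 (mod 67), x ≡ 35 (mod 43), x ≡ 26 (mod 59) ⇒ x ≡ 92184 (mod 169979).

92184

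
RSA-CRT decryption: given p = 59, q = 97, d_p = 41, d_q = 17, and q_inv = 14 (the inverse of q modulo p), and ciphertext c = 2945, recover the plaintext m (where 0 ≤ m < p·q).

4620

m₁ = c^(d_p) mod p: c ≡ 54 (mod 59), and 54^41 mod 59 = 18.
m₂ = c^(d_q) mod q: c ≡ 35 (mod 97), and 35^17 mod 97 = 61.
h = q_inv·(m₁ − m₂) mod p = 14·(18 − 61) mod 59 = 47.
m = m₂ + h·q = 61 + 47·97 = 4620.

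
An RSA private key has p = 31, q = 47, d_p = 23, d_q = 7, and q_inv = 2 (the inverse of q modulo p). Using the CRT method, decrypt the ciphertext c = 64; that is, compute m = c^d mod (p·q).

473

m₁ = c^(d_p) mod p: c ≡ 2 (mod 31), and 2^23 mod 31 = 8.
m₂ = c^(d_q) mod q: c ≡ 17 (mod 47), and 17^7 mod 47 = 3.
h = q_inv·(m₁ − m₂) mod p = 2·(8 − 3) mod 31 = 10.
m = m₂ + h·q = 3 + 10·47 = 473.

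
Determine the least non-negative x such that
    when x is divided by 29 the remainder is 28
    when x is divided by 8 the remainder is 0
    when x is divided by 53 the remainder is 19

The moduli are pairwise coprime; N = 29·8·53 = 12296.
N/29 = 424; 424 ≡ 18 (mod 29); 18·21 ≡ 1, so inverse 21.
N/8 = 1537; 1537 ≡ 1 (mod 8), inverse 1.
N/53 = 232; 232 ≡ 20 (mod 53); 20·8 ≡ 1, so inverse 8.
x ≡ 28·424·21 + 0·1537·1 + 19·232·8 = 284576.
284576 mod 12296 = 1768.

1768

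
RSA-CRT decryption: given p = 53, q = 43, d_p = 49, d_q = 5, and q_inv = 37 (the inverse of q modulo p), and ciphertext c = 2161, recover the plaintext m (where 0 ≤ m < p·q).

790

m₁ = c^(d_p) mod p: c ≡ 41 (mod 53), and 41^49 mod 53 = 48.
m₂ = c^(d_q) mod q: c ≡ 11 (mod 43), and 11^5 mod 43 = 16.
h = q_inv·(m₁ − m₂) mod p = 37·(48 − 16) mod 53 = 18.
m = m₂ + h·q = 16 + 18·43 = 790.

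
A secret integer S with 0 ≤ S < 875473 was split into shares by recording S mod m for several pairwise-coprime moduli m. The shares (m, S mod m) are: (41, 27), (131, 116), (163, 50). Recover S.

The moduli are pairwise coprime; N = 41·131·163 = 875473.
N/41 = 21353; 21353 ≡ 33 (mod 41); 33·5 ≡ 1, so inverse 5.
N/131 = 6683; 6683 ≡ 2 (mod 131); 2·66 ≡ 1, so inverse 66.
N/163 = 5371; 5371 ≡ 155 (mod 163); 155·61 ≡ 1, so inverse 61.
S ≡ 27·21353·5 + 116·6683·66 + 50·5371·61 = 70429253.
70429253 mod 875473 = 391413.

391413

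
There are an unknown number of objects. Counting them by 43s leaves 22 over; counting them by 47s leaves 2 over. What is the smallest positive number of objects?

237

From N ≡ 22 (mod 43) write N = 22 + 43t. Substituting into N ≡ 2 (mod 47) gives 43t ≡ 27 (mod 47), and since 43⁻¹ ≡ 35 (mod 47), t ≡ 5. Hence N ≡ 22 + 43·5 = 237 (mod 2021).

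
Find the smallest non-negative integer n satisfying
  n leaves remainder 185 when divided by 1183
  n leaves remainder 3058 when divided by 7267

gcd(1183, 7267) = 169 and 169 | (3058 − 185), so the pair is consistent; merging gives n ≡ 32126 (mod 50869), where 50869 = lcm(1183, 7267).
The solution is unique modulo lcm(1183, 7267) = 50869.

32126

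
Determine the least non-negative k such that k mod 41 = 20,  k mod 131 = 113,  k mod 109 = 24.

184561

From k ≡ 20 (mod 41) write k = 20 + 41t. Substituting into k ≡ 113 (mod 131) gives 41t ≡ 93 (mod 131), and since 41⁻¹ ≡ 16 (mod 131), t ≡ 47. Hence k ≡ 20 + 41·47 = 1947 (mod 5371).
From k ≡ 1947 (mod 5371) write k = 1947 + 5371t. Substituting into k ≡ 24 (mod 109) gives 5371t ≡ 39 (mod 109), and since 30⁻¹ ≡ 40 (mod 109), t ≡ 34. Hence k ≡ 1947 + 5371·34 = 184561 (mod 585439).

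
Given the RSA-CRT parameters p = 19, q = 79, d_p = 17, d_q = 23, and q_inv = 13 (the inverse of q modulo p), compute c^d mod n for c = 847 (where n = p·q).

330

m₁ = c^(d_p) mod p: c ≡ 11 (mod 19), and 11^17 mod 19 = 7.
m₂ = c^(d_q) mod q: c ≡ 57 (mod 79), and 57^23 mod 79 = 14.
h = q_inv·(m₁ − m₂) mod p = 13·(7 − 14) mod 19 = 4.
m = m₂ + h·q = 14 + 4·79 = 330.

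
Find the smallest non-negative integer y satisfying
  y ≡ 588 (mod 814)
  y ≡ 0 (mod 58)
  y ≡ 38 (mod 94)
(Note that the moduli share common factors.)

327816

gcd(814, 58) = 2 and 2 | (0 − 588), so the pair is consistent; merging gives y ≡ 20938 (mod 23606), where 23606 = lcm(814, 58).
gcd(23606, 94) = 2 and 2 | (38 − 20938), so the pair is consistent; merging gives y ≡ 327816 (mod 1109482), where 1109482 = lcm(23606, 94).
The solution is unique modulo lcm(814, 58, 94) = 1109482.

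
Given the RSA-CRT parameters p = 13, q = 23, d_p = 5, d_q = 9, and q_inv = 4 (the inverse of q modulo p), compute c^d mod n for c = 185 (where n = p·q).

139

m₁ = c^(d_p) mod p: c ≡ 3 (mod 13), and 3^5 mod 13 = 9.
m₂ = c^(d_q) mod q: c ≡ 1 (mod 23), and 1^9 mod 23 = 1.
h = q_inv·(m₁ − m₂) mod p = 4·(9 − 1) mod 13 = 6.
m = m₂ + h·q = 1 + 6·23 = 139.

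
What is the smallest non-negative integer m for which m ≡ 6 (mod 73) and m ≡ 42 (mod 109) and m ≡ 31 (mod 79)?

The moduli are pairwise coprime; N = 73·109·79 = 628603.
N/73 = 8611; 8611 ≡ 70 (mod 73); 70·24 ≡ 1, so inverse 24.
N/109 = 5767; 5767 ≡ 99 (mod 109); 99·98 ≡ 1, so inverse 98.
N/79 = 7957; 7957 ≡ 57 (mod 79); 57·61 ≡ 1, so inverse 61.
m ≡ 6·8611·24 + 42·5767·98 + 31·7957·61 = 40023643.
40023643 mod 628603 = 421654.

421654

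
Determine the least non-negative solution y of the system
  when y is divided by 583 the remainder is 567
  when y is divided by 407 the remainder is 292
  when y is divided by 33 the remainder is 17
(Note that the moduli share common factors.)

gcd(583, 407) = 11 and 11 | (292 − 567), so the pair is consistent; merging gives y ≡ 6397 (mod 21571), where 21571 = lcm(583, 407).
gcd(21571, 33) = 11 and 11 | (17 − 6397), so the pair is consistent; merging gives y ≡ 27968 (mod 64713), where 64713 = lcm(21571, 33).
The solution is unique modulo lcm(583, 407, 33) = 64713.

27968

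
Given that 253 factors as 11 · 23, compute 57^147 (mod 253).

Mod 11: 57 ≡ 2; by Fermat, exponent reduces to 147 mod 10 = 7; 2^7 ≡ 7 (mod 11).
Mod 23: 57 ≡ 11; by Fermat, exponent reduces to 147 mod 22 = 15; 11^15 ≡ 10 (mod 23).
Combine by CRT: x ≡ 7 (mod 11), x ≡ 10 (mod 23) ⇒ x ≡ 194 (mod 253).

194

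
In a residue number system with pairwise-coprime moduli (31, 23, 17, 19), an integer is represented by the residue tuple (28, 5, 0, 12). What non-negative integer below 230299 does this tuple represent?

The moduli are pairwise coprime; N = 31·23·17·19 = 230299.
N/31 = 7429; 7429 ≡ 20 (mod 31); 20·14 ≡ 1, so inverse 14.
N/23 = 10013; 10013 ≡ 8 (mod 23); 8·3 ≡ 1, so inverse 3.
N/17 = 13547; 13547 ≡ 15 (mod 17); 15·8 ≡ 1, so inverse 8.
N/19 = 12121; 12121 ≡ 18 (mod 19); 18·18 ≡ 1, so inverse 18.
x ≡ 28·7429·14 + 5·10013·3 + 0·13547·8 + 12·12121·18 = 5680499.
5680499 mod 230299 = 153323.

153323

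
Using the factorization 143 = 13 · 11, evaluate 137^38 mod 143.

Mod 13: 137 ≡ 7; by Fermat, exponent reduces to 38 mod 12 = 2; 7^2 ≡ 10 (mod 13).
Mod 11: 137 ≡ 5; by Fermat, exponent reduces to 38 mod 10 = 8; 5^8 ≡ 4 (mod 11).
Combine by CRT: x ≡ 10 (mod 13), x ≡ 4 (mod 11) ⇒ x ≡ 114 (mod 143).

114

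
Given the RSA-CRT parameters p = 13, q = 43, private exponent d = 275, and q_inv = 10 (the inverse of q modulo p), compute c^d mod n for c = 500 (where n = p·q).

d_p = d mod (p−1) = 275 mod 12 = 11; d_q = d mod (q−1) = 23.
m₁ = c^(d_p) mod p: c ≡ 6 (mod 13), and 6^11 mod 13 = 11.
m₂ = c^(d_q) mod q: c ≡ 27 (mod 43), and 27^23 mod 43 = 2.
h = q_inv·(m₁ − m₂) mod p = 10·(11 − 2) mod 13 = 12.
m = m₂ + h·q = 2 + 12·43 = 518.

518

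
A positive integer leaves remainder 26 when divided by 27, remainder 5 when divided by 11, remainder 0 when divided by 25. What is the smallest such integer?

7100

From m ≡ 26 (mod 27) write m = 26 + 27t. Substituting into m ≡ 5 (mod 11) gives 27t ≡ 1 (mod 11), and since 5⁻¹ ≡ 9 (mod 11), t ≡ 9. Hence m ≡ 26 + 27·9 = 269 (mod 297).
From m ≡ 269 (mod 297) write m = 269 + 297t. Substituting into m ≡ 0 (mod 25) gives 297t ≡ 6 (mod 25), and since 22⁻¹ ≡ 8 (mod 25), t ≡ 23. Hence m ≡ 269 + 297·23 = 7100 (mod 7425).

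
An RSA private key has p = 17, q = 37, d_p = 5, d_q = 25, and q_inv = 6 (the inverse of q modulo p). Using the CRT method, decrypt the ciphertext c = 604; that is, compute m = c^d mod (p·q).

m₁ = c^(d_p) mod p: c ≡ 9 (mod 17), and 9^5 mod 17 = 8.
m₂ = c^(d_q) mod q: c ≡ 12 (mod 37), and 12^25 mod 37 = 9.
h = q_inv·(m₁ − m₂) mod p = 6·(8 − 9) mod 17 = 11.
m = m₂ + h·q = 9 + 11·37 = 416.

416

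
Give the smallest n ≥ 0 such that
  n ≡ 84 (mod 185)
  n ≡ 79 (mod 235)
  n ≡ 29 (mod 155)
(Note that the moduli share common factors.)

119224

Combine the congruences pairwise.
gcd(185, 235) = 5 and 5 | (79 − 84), so the pair is consistent; merging gives n ≡ 6189 (mod 8695), where 8695 = lcm(185, 235).
gcd(8695, 155) = 5 and 5 | (29 − 6189), so the pair is consistent; merging gives n ≡ 119224 (mod 269545), where 269545 = lcm(8695, 155).
The solution is unique modulo lcm(185, 235, 155) = 269545.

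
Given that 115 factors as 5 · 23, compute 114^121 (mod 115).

114

Mod 5: 114 ≡ 4; by Fermat, exponent reduces to 121 mod 4 = 1; 4^1 ≡ 4 (mod 5).
Mod 23: 114 ≡ 22; by Fermat, exponent reduces to 121 mod 22 = 11; 22^11 ≡ 22 (mod 23).
Combine by CRT: x ≡ 4 (mod 5), x ≡ 22 (mod 23) ⇒ x ≡ 114 (mod 115).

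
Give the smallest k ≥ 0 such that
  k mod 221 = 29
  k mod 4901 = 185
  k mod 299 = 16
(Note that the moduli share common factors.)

1896872

gcd(221, 4901) = 13 and 13 | (185 − 29), so the pair is consistent; merging gives k ≡ 63898 (mod 83317), where 83317 = lcm(221, 4901).
gcd(83317, 299) = 13 and 13 | (16 − 63898), so the pair is consistent; merging gives k ≡ 1896872 (mod 1916291), where 1916291 = lcm(83317, 299).
The solution is unique modulo lcm(221, 4901, 299) = 1916291.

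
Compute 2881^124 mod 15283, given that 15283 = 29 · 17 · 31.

Mod 29: 2881 ≡ 10; by Fermat, exponent reduces to 124 mod 28 = 12; 10^12 ≡ 20 (mod 29).
Mod 17: 2881 ≡ 8; by Fermat, exponent reduces to 124 mod 16 = 12; 8^12 ≡ 16 (mod 17).
Mod 31: 2881 ≡ 29; by Fermat, exponent reduces to 124 mod 30 = 4; 29^4 ≡ 16 (mod 31).
Combine by CRT: x ≡ 20 (mod 29), x ≡ 16 (mod 17), x ≡ 16 (mod 31) ⇒ x ≡ 12664 (mod 15283).

12664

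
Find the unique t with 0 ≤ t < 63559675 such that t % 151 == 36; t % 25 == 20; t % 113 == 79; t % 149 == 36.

Combine the congruences pairwise.
From t ≡ 36 (mod 151) write t = 36 + 151s. Substituting into t ≡ 20 (mod 25) gives 151s ≡ 9 (mod 25), and since 1⁻¹ ≡ 1 (mod 25), s ≡ 9. Hence t ≡ 36 + 151·9 = 1395 (mod 3775).
From t ≡ 1395 (mod 3775) write t = 1395 + 3775s. Substituting into t ≡ 79 (mod 113) gives 3775s ≡ 40 (mod 113), and since 46⁻¹ ≡ 86 (mod 113), s ≡ 50. Hence t ≡ 1395 + 3775·50 = 190145 (mod 426575).
From t ≡ 190145 (mod 426575) write t = 190145 + 426575s. Substituting into t ≡ 36 (mod 149) gives 426575s ≡ 15 (mod 149), and since 137⁻¹ ≡ 62 (mod 149), s ≡ 36. Hence t ≡ 190145 + 426575·36 = 15546845 (mod 63559675).

15546845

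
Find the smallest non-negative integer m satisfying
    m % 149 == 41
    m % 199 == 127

8087

Combine the congruences pairwise.
From m ≡ 41 (mod 149) write m = 41 + 149t. Substituting into m ≡ 127 (mod 199) gives 149t ≡ 86 (mod 199), and since 149⁻¹ ≡ 195 (mod 199), t ≡ 54. Hence m ≡ 41 + 149·54 = 8087 (mod 29651).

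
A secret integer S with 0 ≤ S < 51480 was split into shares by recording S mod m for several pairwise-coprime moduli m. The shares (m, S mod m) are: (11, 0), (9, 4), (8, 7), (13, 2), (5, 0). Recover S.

14575

The moduli are pairwise coprime; N = 11·9·8·13·5 = 51480.
N/11 = 4680; 4680 ≡ 5 (mod 11); 5·9 ≡ 1, so inverse 9.
N/9 = 5720; 5720 ≡ 5 (mod 9); 5·2 ≡ 1, so inverse 2.
N/8 = 6435; 6435 ≡ 3 (mod 8); 3·3 ≡ 1, so inverse 3.
N/13 = 3960; 3960 ≡ 8 (mod 13); 8·5 ≡ 1, so inverse 5.
N/5 = 10296; 10296 ≡ 1 (mod 5), inverse 1.
S ≡ 0·4680·9 + 4·5720·2 + 7·6435·3 + 2·3960·5 + 0·10296·1 = 220495.
220495 mod 51480 = 14575.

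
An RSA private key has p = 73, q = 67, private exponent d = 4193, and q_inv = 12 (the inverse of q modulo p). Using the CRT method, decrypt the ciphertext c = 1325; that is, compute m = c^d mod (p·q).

847

d_p = d mod (p−1) = 4193 mod 72 = 17; d_q = d mod (q−1) = 35.
m₁ = c^(d_p) mod p: c ≡ 11 (mod 73), and 11^17 mod 73 = 44.
m₂ = c^(d_q) mod q: c ≡ 52 (mod 67), and 52^35 mod 67 = 43.
h = q_inv·(m₁ − m₂) mod p = 12·(44 − 43) mod 73 = 12.
m = m₂ + h·q = 43 + 12·67 = 847.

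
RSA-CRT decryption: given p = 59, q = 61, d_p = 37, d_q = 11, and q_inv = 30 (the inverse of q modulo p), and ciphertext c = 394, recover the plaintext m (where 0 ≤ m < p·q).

m₁ = c^(d_p) mod p: c ≡ 40 (mod 59), and 40^37 mod 59 = 18.
m₂ = c^(d_q) mod q: c ≡ 28 (mod 61), and 28^11 mod 61 = 33.
h = q_inv·(m₁ − m₂) mod p = 30·(18 − 33) mod 59 = 22.
m = m₂ + h·q = 33 + 22·61 = 1375.

1375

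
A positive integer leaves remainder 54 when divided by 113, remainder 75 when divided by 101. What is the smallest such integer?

3105

From k ≡ 54 (mod 113) write k = 54 + 113t. Substituting into k ≡ 75 (mod 101) gives 113t ≡ 21 (mod 101), and since 12⁻¹ ≡ 59 (mod 101), t ≡ 27. Hence k ≡ 54 + 113·27 = 3105 (mod 11413).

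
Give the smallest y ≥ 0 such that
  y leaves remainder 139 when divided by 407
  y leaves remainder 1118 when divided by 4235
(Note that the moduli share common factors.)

153578

gcd(407, 4235) = 11 and 11 | (1118 − 139), so the pair is consistent; merging gives y ≡ 153578 (mod 156695), where 156695 = lcm(407, 4235).
The solution is unique modulo lcm(407, 4235) = 156695.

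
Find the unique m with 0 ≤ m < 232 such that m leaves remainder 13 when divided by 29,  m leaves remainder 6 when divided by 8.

158

Combine the congruences pairwise.
From m ≡ 13 (mod 29) write m = 13 + 29t. Substituting into m ≡ 6 (mod 8) gives 29t ≡ 1 (mod 8), and since 5⁻¹ ≡ 5 (mod 8), t ≡ 5. Hence m ≡ 13 + 29·5 = 158 (mod 232).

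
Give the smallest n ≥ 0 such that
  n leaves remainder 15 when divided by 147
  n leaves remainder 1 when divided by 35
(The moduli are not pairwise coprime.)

gcd(147, 35) = 7 and 7 | (1 − 15), so the pair is consistent; merging gives n ≡ 456 (mod 735), where 735 = lcm(147, 35).
The solution is unique modulo lcm(147, 35) = 735.

456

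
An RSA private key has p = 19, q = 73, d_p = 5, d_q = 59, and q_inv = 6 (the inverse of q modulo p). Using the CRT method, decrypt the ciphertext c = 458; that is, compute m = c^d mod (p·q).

m₁ = c^(d_p) mod p: c ≡ 2 (mod 19), and 2^5 mod 19 = 13.
m₂ = c^(d_q) mod q: c ≡ 20 (mod 73), and 20^59 mod 73 = 26.
h = q_inv·(m₁ − m₂) mod p = 6·(13 − 26) mod 19 = 17.
m = m₂ + h·q = 26 + 17·73 = 1267.

1267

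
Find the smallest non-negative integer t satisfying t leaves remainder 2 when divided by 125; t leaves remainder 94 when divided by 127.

10127

From t ≡ 2 (mod 125) write t = 2 + 125s. Substituting into t ≡ 94 (mod 127) gives 125s ≡ 92 (mod 127), and since 125⁻¹ ≡ 63 (mod 127), s ≡ 81. Hence t ≡ 2 + 125·81 = 10127 (mod 15875).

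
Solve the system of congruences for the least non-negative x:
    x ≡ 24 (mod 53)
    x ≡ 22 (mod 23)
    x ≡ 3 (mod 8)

5059

The moduli are pairwise coprime; N = 53·23·8 = 9752.
N/53 = 184; 184 ≡ 25 (mod 53); 25·17 ≡ 1, so inverse 17.
N/23 = 424; 424 ≡ 10 (mod 23); 10·7 ≡ 1, so inverse 7.
N/8 = 1219; 1219 ≡ 3 (mod 8); 3·3 ≡ 1, so inverse 3.
x ≡ 24·184·17 + 22·424·7 + 3·1219·3 = 151339.
151339 mod 9752 = 5059.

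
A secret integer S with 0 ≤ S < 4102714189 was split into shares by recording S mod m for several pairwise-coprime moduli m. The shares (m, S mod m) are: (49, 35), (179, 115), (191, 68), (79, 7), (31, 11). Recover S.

2387347459

The moduli are pairwise coprime; N = 49·179·191·79·31 = 4102714189.
N/49 = 83728861; 83728861 ≡ 13 (mod 49); 13·34 ≡ 1, so inverse 34.
N/179 = 22920191; 22920191 ≡ 136 (mod 179); 136·154 ≡ 1, so inverse 154.
N/191 = 21480179; 21480179 ≡ 128 (mod 191); 128·97 ≡ 1, so inverse 97.
N/79 = 51933091; 51933091 ≡ 71 (mod 79); 71·69 ≡ 1, so inverse 69.
N/31 = 132345619; 132345619 ≡ 16 (mod 31); 16·2 ≡ 1, so inverse 2.
S ≡ 35·83728861·34 + 115·22920191·154 + 68·21480179·97 + 7·51933091·69 + 11·132345619·2 = 675232474455.
675232474455 mod 4102714189 = 2387347459.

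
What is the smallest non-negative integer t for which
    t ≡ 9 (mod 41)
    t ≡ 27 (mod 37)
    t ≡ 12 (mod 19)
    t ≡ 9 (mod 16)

From t ≡ 9 (mod 41) write t = 9 + 41s. Substituting into t ≡ 27 (mod 37) gives 41s ≡ 18 (mod 37), and since 4⁻¹ ≡ 28 (mod 37), s ≡ 23. Hence t ≡ 9 + 41·23 = 952 (mod 1517).
From t ≡ 952 (mod 1517) write t = 952 + 1517s. Substituting into t ≡ 12 (mod 19) gives 1517s ≡ 10 (mod 19), and since 16⁻¹ ≡ 6 (mod 19), s ≡ 3. Hence t ≡ 952 + 1517·3 = 5503 (mod 28823).
From t ≡ 5503 (mod 28823) write t = 5503 + 28823s. Substituting into t ≡ 9 (mod 16) gives 28823s ≡ 10 (mod 16), and since 7⁻¹ ≡ 7 (mod 16), s ≡ 6. Hence t ≡ 5503 + 28823·6 = 178441 (mod 461168).

178441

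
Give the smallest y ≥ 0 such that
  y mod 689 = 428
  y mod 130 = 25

2495

gcd(689, 130) = 13 and 13 | (25 − 428), so the pair is consistent; merging gives y ≡ 2495 (mod 6890), where 6890 = lcm(689, 130).
The solution is unique modulo lcm(689, 130) = 6890.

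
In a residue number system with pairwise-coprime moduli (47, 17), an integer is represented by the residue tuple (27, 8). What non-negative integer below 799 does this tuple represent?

From x ≡ 27 (mod 47) write x = 27 + 47t. Substituting into x ≡ 8 (mod 17) gives 47t ≡ 15 (mod 17), and since 13⁻¹ ≡ 4 (mod 17), t ≡ 9. Hence x ≡ 27 + 47·9 = 450 (mod 799).

450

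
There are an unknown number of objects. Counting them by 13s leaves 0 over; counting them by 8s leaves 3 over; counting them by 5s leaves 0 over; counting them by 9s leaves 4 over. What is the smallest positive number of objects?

From N ≡ 0 (mod 13) write N = 0 + 13t. Substituting into N ≡ 3 (mod 8) gives 13t ≡ 3 (mod 8), and since 5⁻¹ ≡ 5 (mod 8), t ≡ 7. Hence N ≡ 0 + 13·7 = 91 (mod 104).
From N ≡ 91 (mod 104) write N = 91 + 104t. Substituting into N ≡ 0 (mod 5) gives 104t ≡ 4 (mod 5), and since 4⁻¹ ≡ 4 (mod 5), t ≡ 1. Hence N ≡ 91 + 104·1 = 195 (mod 520).
From N ≡ 195 (mod 520) write N = 195 + 520t. Substituting into N ≡ 4 (mod 9) gives 520t ≡ 7 (mod 9), and since 7⁻¹ ≡ 4 (mod 9), t ≡ 1. Hence N ≡ 195 + 520·1 = 715 (mod 4680).

715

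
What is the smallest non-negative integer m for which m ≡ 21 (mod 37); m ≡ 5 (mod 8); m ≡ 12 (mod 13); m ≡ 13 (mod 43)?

112501

From m ≡ 21 (mod 37) write m = 21 + 37t. Substituting into m ≡ 5 (mod 8) gives 37t ≡ 0 (mod 8), and since 5⁻¹ ≡ 5 (mod 8), t ≡ 0. Hence m ≡ 21 + 37·0 = 21 (mod 296).
From m ≡ 21 (mod 296) write m = 21 + 296t. Substituting into m ≡ 12 (mod 13) gives 296t ≡ 4 (mod 13), and since 10⁻¹ ≡ 4 (mod 13), t ≡ 3. Hence m ≡ 21 + 296·3 = 909 (mod 3848).
From m ≡ 909 (mod 3848) write m = 909 + 3848t. Substituting into m ≡ 13 (mod 43) gives 3848t ≡ 7 (mod 43), and since 21⁻¹ ≡ 41 (mod 43), t ≡ 29. Hence m ≡ 909 + 3848·29 = 112501 (mod 165464).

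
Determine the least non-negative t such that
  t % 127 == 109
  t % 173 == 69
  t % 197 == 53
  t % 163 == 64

386058392

The moduli are pairwise coprime; N = 127·173·197·163 = 705510781.
N/127 = 5555203; 5555203 ≡ 96 (mod 127); 96·86 ≡ 1, so inverse 86.
N/173 = 4078097; 4078097 ≡ 141 (mod 173); 141·27 ≡ 1, so inverse 27.
N/197 = 3581273; 3581273 ≡ 10 (mod 197); 10·138 ≡ 1, so inverse 138.
N/163 = 4328287; 4328287 ≡ 148 (mod 163); 148·76 ≡ 1, so inverse 76.
t ≡ 109·5555203·86 + 69·4078097·27 + 53·3581273·138 + 64·4328287·76 = 106918186323.
106918186323 mod 705510781 = 386058392.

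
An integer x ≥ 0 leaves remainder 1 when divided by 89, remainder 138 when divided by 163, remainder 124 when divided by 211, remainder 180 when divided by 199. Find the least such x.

149831857

Combine the congruences pairwise.
From x ≡ 1 (mod 89) write x = 1 + 89t. Substituting into x ≡ 138 (mod 163) gives 89t ≡ 137 (mod 163), and since 89⁻¹ ≡ 11 (mod 163), t ≡ 40. Hence x ≡ 1 + 89·40 = 3561 (mod 14507).
From x ≡ 3561 (mod 14507) write x = 3561 + 14507t. Substituting into x ≡ 124 (mod 211) gives 14507t ≡ 150 (mod 211), and since 159⁻¹ ≡ 142 (mod 211), t ≡ 200. Hence x ≡ 3561 + 14507·200 = 2904961 (mod 3060977).
From x ≡ 2904961 (mod 3060977) write x = 2904961 + 3060977t. Substituting into x ≡ 180 (mod 199) gives 3060977t ≡ 22 (mod 199), and since 158⁻¹ ≡ 165 (mod 199), t ≡ 48. Hence x ≡ 2904961 + 3060977·48 = 149831857 (mod 609134423).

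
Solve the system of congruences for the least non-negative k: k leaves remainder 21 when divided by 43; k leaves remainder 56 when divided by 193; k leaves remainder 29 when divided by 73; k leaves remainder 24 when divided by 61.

1026044

The moduli are pairwise coprime; N = 43·193·73·61 = 36955447.
N/43 = 859429; 859429 ≡ 31 (mod 43); 31·25 ≡ 1, so inverse 25.
N/193 = 191479; 191479 ≡ 23 (mod 193); 23·42 ≡ 1, so inverse 42.
N/73 = 506239; 506239 ≡ 57 (mod 73); 57·41 ≡ 1, so inverse 41.
N/61 = 605827; 605827 ≡ 36 (mod 61); 36·39 ≡ 1, so inverse 39.
k ≡ 21·859429·25 + 56·191479·42 + 29·506239·41 + 24·605827·39 = 2070531076.
2070531076 mod 36955447 = 1026044.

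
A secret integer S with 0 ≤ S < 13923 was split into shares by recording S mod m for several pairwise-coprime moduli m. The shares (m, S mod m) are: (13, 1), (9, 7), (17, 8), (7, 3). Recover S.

1249

The moduli are pairwise coprime; N = 13·9·17·7 = 13923.
N/13 = 1071; 1071 ≡ 5 (mod 13); 5·8 ≡ 1, so inverse 8.
N/9 = 1547; 1547 ≡ 8 (mod 9); 8·8 ≡ 1, so inverse 8.
N/17 = 819; 819 ≡ 3 (mod 17); 3·6 ≡ 1, so inverse 6.
N/7 = 1989; 1989 ≡ 1 (mod 7), inverse 1.
S ≡ 1·1071·8 + 7·1547·8 + 8·819·6 + 3·1989·1 = 140479.
140479 mod 13923 = 1249.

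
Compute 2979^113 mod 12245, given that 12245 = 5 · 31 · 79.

Mod 5: 2979 ≡ 4; by Fermat, exponent reduces to 113 mod 4 = 1; 4^1 ≡ 4 (mod 5).
Mod 31: 2979 ≡ 3; by Fermat, exponent reduces to 113 mod 30 = 23; 3^23 ≡ 11 (mod 31).
Mod 79: 2979 ≡ 56; by Fermat, exponent reduces to 113 mod 78 = 35; 56^35 ≡ 24 (mod 79).
Combine by CRT: x ≡ 4 (mod 5), x ≡ 11 (mod 31), x ≡ 24 (mod 79) ⇒ x ≡ 8319 (mod 12245).

8319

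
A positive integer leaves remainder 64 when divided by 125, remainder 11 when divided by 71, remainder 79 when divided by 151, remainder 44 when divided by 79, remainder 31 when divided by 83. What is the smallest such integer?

From x ≡ 64 (mod 125) write x = 64 + 125t. Substituting into x ≡ 11 (mod 71) gives 125t ≡ 18 (mod 71), and since 54⁻¹ ≡ 25 (mod 71), t ≡ 24. Hence x ≡ 64 + 125·24 = 3064 (mod 8875).
From x ≡ 3064 (mod 8875) write x = 3064 + 8875t. Substituting into x ≡ 79 (mod 151) gives 8875t ≡ 35 (mod 151), and since 117⁻¹ ≡ 111 (mod 151), t ≡ 110. Hence x ≡ 3064 + 8875·110 = 979314 (mod 1340125).
From x ≡ 979314 (mod 1340125) write x = 979314 + 1340125t. Substituting into x ≡ 44 (mod 79) gives 1340125t ≡ 14 (mod 79), and since 48⁻¹ ≡ 28 (mod 79), t ≡ 76. Hence x ≡ 979314 + 1340125·76 = 102828814 (mod 105869875).
From x ≡ 102828814 (mod 105869875) write x = 102828814 + 105869875t. Substituting into x ≡ 31 (mod 83) gives 105869875t ≡ 0 (mod 83), and since 55⁻¹ ≡ 80 (mod 83), t ≡ 0. Hence x ≡ 102828814 + 105869875·0 = 102828814 (mod 8787199625).

102828814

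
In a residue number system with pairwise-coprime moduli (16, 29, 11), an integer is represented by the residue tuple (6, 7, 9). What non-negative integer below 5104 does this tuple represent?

From x ≡ 6 (mod 16) write x = 6 + 16t. Substituting into x ≡ 7 (mod 29) gives 16t ≡ 1 (mod 29), and since 16⁻¹ ≡ 20 (mod 29), t ≡ 20. Hence x ≡ 6 + 16·20 = 326 (mod 464).
From x ≡ 326 (mod 464) write x = 326 + 464t. Substituting into x ≡ 9 (mod 11) gives 464t ≡ 2 (mod 11), and since 2⁻¹ ≡ 6 (mod 11), t ≡ 1. Hence x ≡ 326 + 464·1 = 790 (mod 5104).

790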